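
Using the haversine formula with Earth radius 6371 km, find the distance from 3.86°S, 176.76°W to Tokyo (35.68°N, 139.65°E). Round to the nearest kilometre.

Δλ = 139.65 − -176.76 = 316.41°; wrapped into (−180°, 180°]: -43.59°.
Δφ = 35.68 − -3.86 = 39.54°.
a = sin²(Δφ/2) + cos φ₁ · cos φ₂ · sin²(Δλ/2) = 0.226133.
c = 2·atan2(√a, √(1−a)) = 0.99114 rad → d = 6371·c ≈ 6314.57 km.

6315 km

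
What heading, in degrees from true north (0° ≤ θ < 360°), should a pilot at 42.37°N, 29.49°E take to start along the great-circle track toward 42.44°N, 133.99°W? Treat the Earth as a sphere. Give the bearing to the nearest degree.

348°

Δλ = -133.99 − 29.49 = -163.48°.
θ = atan2( sin Δλ · cos φ₂ , cos φ₁ · sin φ₂ − sin φ₁ · cos φ₂ · cos Δλ )
  = atan2(-0.20985, 0.97537) = -12.142° → normalised to [0°, 360°): 347.858°.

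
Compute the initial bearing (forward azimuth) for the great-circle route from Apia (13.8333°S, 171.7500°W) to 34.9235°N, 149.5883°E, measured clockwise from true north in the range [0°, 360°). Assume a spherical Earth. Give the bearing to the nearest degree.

324°

Δλ = 149.5883 − -171.7500 = 321.3383°; wrapped into (−180°, 180°]: -38.6617°.
θ = atan2( sin Δλ · cos φ₂ , cos φ₁ · sin φ₂ − sin φ₁ · cos φ₂ · cos Δλ )
  = atan2(-0.51222, 0.70896) = -35.848° → normalised to [0°, 360°): 324.152°.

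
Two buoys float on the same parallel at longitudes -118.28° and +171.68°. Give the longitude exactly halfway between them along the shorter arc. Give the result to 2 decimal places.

Signed shortest Δλ from -118.28° to +171.68° is -70.04°.
Midpoint longitude = -118.28° + (-70.04°)/2 = -118.28° − 35.02° = -153.30°.
(The naïve average (-118.28 + +171.68)/2 = 26.7° is on the wrong side of the globe.)

-153.30°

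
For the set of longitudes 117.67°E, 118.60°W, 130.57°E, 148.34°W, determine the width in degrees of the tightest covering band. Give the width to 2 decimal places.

Sort the longitudes: -148.34°, -118.60°, +117.67°, +130.57°.
Eastward gaps between consecutive values (wrapping around): 29.74°, 236.27°, 12.90°, 81.09°.
Largest gap = 236.27° ⇒ minimal covering band is its complement: 360° − 236.27° = 123.73°.
Band runs from +117.67° eastward to -118.60°, crossing the antimeridian.

123.73°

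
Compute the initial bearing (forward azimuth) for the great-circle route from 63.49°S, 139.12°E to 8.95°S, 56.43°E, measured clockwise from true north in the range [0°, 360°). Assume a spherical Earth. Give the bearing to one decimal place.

272.5°

Δλ = 56.43 − 139.12 = -82.69°.
θ = atan2( sin Δλ · cos φ₂ , cos φ₁ · sin φ₂ − sin φ₁ · cos φ₂ · cos Δλ )
  = atan2(-0.97980, 0.04303) = -87.485° → normalised to [0°, 360°): 272.515°.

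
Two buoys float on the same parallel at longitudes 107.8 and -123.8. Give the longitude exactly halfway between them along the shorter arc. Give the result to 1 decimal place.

Signed shortest Δλ from +107.8° to -123.8° is +128.4°.
Midpoint longitude = +107.8° + (+128.4°)/2 = +107.8° + 64.2° = +172.0°.
(The naïve average (+107.8 + -123.8)/2 = -8.0° is on the wrong side of the globe.)

+172.0°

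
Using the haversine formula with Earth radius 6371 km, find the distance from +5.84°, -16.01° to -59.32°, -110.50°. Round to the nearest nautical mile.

5843 nmi

Δλ = -110.50 − -16.01 = -94.49°.
Δφ = -59.32 − 5.84 = -65.16°.
a = sin²(Δφ/2) + cos φ₁ · cos φ₂ · sin²(Δλ/2) = 0.563623.
c = 2·atan2(√a, √(1−a)) = 1.69839 rad → d = 6371·c ≈ 10820.43 km ≈ 5842.57 nmi.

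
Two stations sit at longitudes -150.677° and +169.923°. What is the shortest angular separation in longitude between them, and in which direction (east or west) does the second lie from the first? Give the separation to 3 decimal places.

39.400° west

Raw difference: 169.923 − -150.677 = 320.6°.
Normalise into (−180°, 180°]: 320.6° − 360° = -39.4°.
Negative ⇒ the second point lies to the west; separation 39.400°.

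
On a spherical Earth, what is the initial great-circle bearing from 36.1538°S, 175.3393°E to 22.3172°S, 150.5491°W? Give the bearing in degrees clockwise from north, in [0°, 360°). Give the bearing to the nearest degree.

74°

Δλ = -150.5491 − 175.3393 = -325.8884°; wrapped into (−180°, 180°]: 34.1116°.
θ = atan2( sin Δλ · cos φ₂ , cos φ₁ · sin φ₂ − sin φ₁ · cos φ₂ · cos Δλ )
  = atan2(0.51880, 0.14525) = 74.359° → normalised to [0°, 360°): 74.359°.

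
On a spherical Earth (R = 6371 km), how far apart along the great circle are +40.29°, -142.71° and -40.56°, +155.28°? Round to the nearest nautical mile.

5916 nmi

Δλ = 155.28 − -142.71 = 297.99°; wrapped into (−180°, 180°]: -62.01°.
Δφ = -40.56 − 40.29 = -80.85°.
a = sin²(Δφ/2) + cos φ₁ · cos φ₂ · sin²(Δλ/2) = 0.574257.
c = 2·atan2(√a, √(1−a)) = 1.71986 rad → d = 6371·c ≈ 10957.23 km ≈ 5916.43 nmi.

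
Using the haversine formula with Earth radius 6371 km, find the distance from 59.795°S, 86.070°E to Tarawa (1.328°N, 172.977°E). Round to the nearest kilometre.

Δλ = 172.977 − 86.070 = 86.907°.
Δφ = 1.328 − -59.795 = 61.123°.
a = sin²(Δφ/2) + cos φ₁ · cos φ₂ · sin²(Δλ/2) = 0.496446.
c = 2·atan2(√a, √(1−a)) = 1.56369 rad → d = 6371·c ≈ 9962.25 km.

9962 km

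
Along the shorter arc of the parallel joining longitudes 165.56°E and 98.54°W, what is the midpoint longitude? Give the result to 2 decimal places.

146.49°W

Signed shortest Δλ from +165.56° to -98.54° is +95.90°.
Midpoint longitude = +165.56° + (+95.90°)/2 = +165.56° + 47.95° = +213.51°.
Normalise into (−180°, 180°]: -146.49°.
(The naïve average (+165.56 + -98.54)/2 = 33.51° is on the wrong side of the globe.)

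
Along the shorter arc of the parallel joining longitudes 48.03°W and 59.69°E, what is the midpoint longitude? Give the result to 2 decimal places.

5.83°E

Signed shortest Δλ from -48.03° to +59.69° is +107.72°.
Midpoint longitude = -48.03° + (+107.72°)/2 = -48.03° + 53.86° = +5.83°.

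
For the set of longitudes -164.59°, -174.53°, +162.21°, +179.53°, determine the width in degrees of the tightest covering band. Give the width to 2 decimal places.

33.20°

Sort the longitudes: -174.53°, -164.59°, +162.21°, +179.53°.
Eastward gaps between consecutive values (wrapping around): 9.94°, 326.80°, 17.32°, 5.94°.
Largest gap = 326.80° ⇒ minimal covering band is its complement: 360° − 326.80° = 33.20°.
Band runs from +162.21° eastward to -164.59°, crossing the antimeridian.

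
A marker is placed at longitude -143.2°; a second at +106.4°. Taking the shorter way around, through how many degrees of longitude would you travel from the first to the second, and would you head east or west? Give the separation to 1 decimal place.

110.4° west

Raw difference: 106.4 − -143.2 = 249.6°.
Normalise into (−180°, 180°]: 249.6° − 360° = -110.4°.
Negative ⇒ the second point lies to the west; separation 110.4°.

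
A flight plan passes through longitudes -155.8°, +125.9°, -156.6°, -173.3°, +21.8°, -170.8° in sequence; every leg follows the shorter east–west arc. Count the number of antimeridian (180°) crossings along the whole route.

4

Leg 1: -155.8° → +125.9°, shortest Δλ = -78.3° (west) — crosses 180°.
Leg 2: +125.9° → -156.6°, shortest Δλ = 77.5° (east) — crosses 180°.
Leg 3: -156.6° → -173.3°, shortest Δλ = -16.7° (west) — does not cross 180°.
Leg 4: -173.3° → +21.8°, shortest Δλ = -164.9° (west) — crosses 180°.
Leg 5: +21.8° → -170.8°, shortest Δλ = 167.4° (east) — crosses 180°.
Total crossings: 4.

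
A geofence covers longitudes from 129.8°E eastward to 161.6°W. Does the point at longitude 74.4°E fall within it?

No

Band width going east from +129.8° to -161.6°: ((-161.6 − 129.8) mod 360) = 68.6°.
Offset of +74.4° east of the west edge: ((74.4 − 129.8) mod 360) = 304.6°.
304.6° > 68.6° ⇒ outside.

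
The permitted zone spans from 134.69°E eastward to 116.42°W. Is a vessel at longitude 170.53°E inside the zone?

Yes

Band width going east from +134.69° to -116.42°: ((-116.42 − 134.69) mod 360) = 108.89°.
Offset of +170.53° east of the west edge: ((170.53 − 134.69) mod 360) = 35.84°.
35.84° ≤ 108.89° ⇒ inside.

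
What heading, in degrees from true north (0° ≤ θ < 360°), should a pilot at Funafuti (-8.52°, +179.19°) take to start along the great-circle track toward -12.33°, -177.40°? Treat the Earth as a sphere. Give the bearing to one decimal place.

138.9°

Δλ = -177.40 − 179.19 = -356.59°; wrapped into (−180°, 180°]: 3.41°.
θ = atan2( sin Δλ · cos φ₂ , cos φ₁ · sin φ₂ − sin φ₁ · cos φ₂ · cos Δλ )
  = atan2(0.05811, -0.06670) = 138.940° → normalised to [0°, 360°): 138.940°.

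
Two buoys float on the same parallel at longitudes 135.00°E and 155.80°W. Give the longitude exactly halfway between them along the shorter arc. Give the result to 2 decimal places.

Signed shortest Δλ from +135.00° to -155.80° is +69.20°.
Midpoint longitude = +135.00° + (+69.20°)/2 = +135.00° + 34.60° = +169.60°.
(The naïve average (+135.00 + -155.80)/2 = -10.4° is on the wrong side of the globe.)

169.60°E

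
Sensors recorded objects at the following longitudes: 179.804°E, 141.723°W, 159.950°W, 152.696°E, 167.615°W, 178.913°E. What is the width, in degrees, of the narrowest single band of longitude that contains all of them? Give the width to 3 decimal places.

65.581°

Sort the longitudes: -167.615°, -159.950°, -141.723°, +152.696°, +178.913°, +179.804°.
Eastward gaps between consecutive values (wrapping around): 7.665°, 18.227°, 294.419°, 26.217°, 0.891°, 12.581°.
Largest gap = 294.419° ⇒ minimal covering band is its complement: 360° − 294.419° = 65.581°.
Band runs from +152.696° eastward to -141.723°, crossing the antimeridian.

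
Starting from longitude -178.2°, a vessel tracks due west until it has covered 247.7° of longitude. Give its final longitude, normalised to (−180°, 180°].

Start at -178.2°; shift −247.7° → -425.9°.
-425.9° lies outside (−180°, 180°]; add 360° → -65.9°.

-65.9°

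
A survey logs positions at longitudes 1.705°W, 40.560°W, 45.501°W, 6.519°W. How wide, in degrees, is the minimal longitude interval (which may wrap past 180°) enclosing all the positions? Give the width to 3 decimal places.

Sort the longitudes: -45.501°, -40.560°, -6.519°, -1.705°.
Eastward gaps between consecutive values (wrapping around): 4.941°, 34.041°, 4.814°, 316.204°.
Largest gap = 316.204° ⇒ minimal covering band is its complement: 360° − 316.204° = 43.796°.
Band runs from -45.501° eastward to -1.705°.

43.796°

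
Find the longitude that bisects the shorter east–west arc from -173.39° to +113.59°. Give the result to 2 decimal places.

+150.10°

Signed shortest Δλ from -173.39° to +113.59° is -73.02°.
Midpoint longitude = -173.39° + (-73.02°)/2 = -173.39° − 36.51° = -209.90°.
Normalise into (−180°, 180°]: +150.10°.
(The naïve average (-173.39 + +113.59)/2 = -29.9° is on the wrong side of the globe.)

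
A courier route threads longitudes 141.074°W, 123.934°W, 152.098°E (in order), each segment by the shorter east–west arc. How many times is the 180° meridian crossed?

Leg 1: -141.074° → -123.934°, shortest Δλ = 17.14° (east) — does not cross 180°.
Leg 2: -123.934° → +152.098°, shortest Δλ = -83.968° (west) — crosses 180°.
Total crossings: 1.

1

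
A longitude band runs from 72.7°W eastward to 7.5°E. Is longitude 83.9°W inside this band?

Band width going east from -72.7° to +7.5°: ((7.5 − -72.7) mod 360) = 80.2°.
Offset of -83.9° east of the west edge: ((-83.9 − -72.7) mod 360) = 348.8°.
348.8° > 80.2° ⇒ outside.

No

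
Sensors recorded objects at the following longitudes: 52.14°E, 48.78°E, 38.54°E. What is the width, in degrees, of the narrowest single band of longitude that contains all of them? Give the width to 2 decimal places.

13.60°

Sort the longitudes: +38.54°, +48.78°, +52.14°.
Eastward gaps between consecutive values (wrapping around): 10.24°, 3.36°, 346.40°.
Largest gap = 346.40° ⇒ minimal covering band is its complement: 360° − 346.40° = 13.60°.
Band runs from +38.54° eastward to +52.14°.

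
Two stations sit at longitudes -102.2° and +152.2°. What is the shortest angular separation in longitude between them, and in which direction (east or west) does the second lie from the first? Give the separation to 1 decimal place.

105.6° west

Raw difference: 152.2 − -102.2 = 254.4°.
Normalise into (−180°, 180°]: 254.4° − 360° = -105.6°.
Negative ⇒ the second point lies to the west; separation 105.6°.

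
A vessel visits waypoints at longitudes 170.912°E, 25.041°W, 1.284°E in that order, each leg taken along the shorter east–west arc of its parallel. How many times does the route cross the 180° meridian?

Leg 1: +170.912° → -25.041°, shortest Δλ = 164.047° (east) — crosses 180°.
Leg 2: -25.041° → +1.284°, shortest Δλ = 26.325° (east) — does not cross 180°.
Total crossings: 1.

1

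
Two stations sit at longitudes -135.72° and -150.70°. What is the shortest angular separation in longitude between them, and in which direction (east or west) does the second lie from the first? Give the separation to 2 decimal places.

14.98° west

Raw difference: -150.70 − -135.72 = -14.98°.
Normalise into (−180°, 180°]: -14.98° stays -14.98°.
Negative ⇒ the second point lies to the west; separation 14.98°.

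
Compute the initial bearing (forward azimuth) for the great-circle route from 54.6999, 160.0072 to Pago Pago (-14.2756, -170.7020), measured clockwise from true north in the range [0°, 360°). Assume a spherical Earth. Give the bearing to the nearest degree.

150°

Δλ = -170.7020 − 160.0072 = -330.7092°; wrapped into (−180°, 180°]: 29.2908°.
θ = atan2( sin Δλ · cos φ₂ , cos φ₁ · sin φ₂ − sin φ₁ · cos φ₂ · cos Δλ )
  = atan2(0.47414, -0.83230) = 150.331° → normalised to [0°, 360°): 150.331°.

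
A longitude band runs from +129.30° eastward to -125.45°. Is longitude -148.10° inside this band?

Yes

Band width going east from +129.30° to -125.45°: ((-125.45 − 129.30) mod 360) = 105.25°.
Offset of -148.10° east of the west edge: ((-148.10 − 129.30) mod 360) = 82.60°.
82.60° ≤ 105.25° ⇒ inside.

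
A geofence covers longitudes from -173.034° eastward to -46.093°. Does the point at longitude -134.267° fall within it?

Yes

Band width going east from -173.034° to -46.093°: ((-46.093 − -173.034) mod 360) = 126.941°.
Offset of -134.267° east of the west edge: ((-134.267 − -173.034) mod 360) = 38.767°.
38.767° ≤ 126.941° ⇒ inside.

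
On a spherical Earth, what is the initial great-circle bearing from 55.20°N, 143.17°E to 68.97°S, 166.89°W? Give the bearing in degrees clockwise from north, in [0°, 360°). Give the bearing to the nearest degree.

Δλ = -166.89 − 143.17 = -310.06°; wrapped into (−180°, 180°]: 49.94°.
θ = atan2( sin Δλ · cos φ₂ , cos φ₁ · sin φ₂ − sin φ₁ · cos φ₂ · cos Δλ )
  = atan2(0.27466, -0.72235) = 159.182° → normalised to [0°, 360°): 159.182°.

159°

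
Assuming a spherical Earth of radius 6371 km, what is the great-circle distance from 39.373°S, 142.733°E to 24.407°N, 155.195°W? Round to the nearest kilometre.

Δλ = -155.195 − 142.733 = -297.928°; wrapped into (−180°, 180°]: 62.072°.
Δφ = 24.407 − -39.373 = 63.780°.
a = sin²(Δφ/2) + cos φ₁ · cos φ₂ · sin²(Δλ/2) = 0.466214.
c = 2·atan2(√a, √(1−a)) = 1.50317 rad → d = 6371·c ≈ 9576.71 km.

9577 km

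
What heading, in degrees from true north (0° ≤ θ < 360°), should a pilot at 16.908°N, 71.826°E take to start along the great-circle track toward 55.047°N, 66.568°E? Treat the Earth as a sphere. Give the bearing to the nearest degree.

355°

Δλ = 66.568 − 71.826 = -5.258°.
θ = atan2( sin Δλ · cos φ₂ , cos φ₁ · sin φ₂ − sin φ₁ · cos φ₂ · cos Δλ )
  = atan2(-0.05250, 0.61827) = -4.854° → normalised to [0°, 360°): 355.146°.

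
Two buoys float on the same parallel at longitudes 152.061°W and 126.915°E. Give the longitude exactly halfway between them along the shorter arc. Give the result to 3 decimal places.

167.427°E

Signed shortest Δλ from -152.061° to +126.915° is -81.024°.
Midpoint longitude = -152.061° + (-81.024°)/2 = -152.061° − 40.512° = -192.573°.
Normalise into (−180°, 180°]: +167.427°.
(The naïve average (-152.061 + +126.915)/2 = -12.573° is on the wrong side of the globe.)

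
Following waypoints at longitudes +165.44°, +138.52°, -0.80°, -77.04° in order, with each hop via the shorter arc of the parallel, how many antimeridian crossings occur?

Leg 1: +165.44° → +138.52°, shortest Δλ = -26.92° (west) — does not cross 180°.
Leg 2: +138.52° → -0.80°, shortest Δλ = -139.32° (west) — does not cross 180°.
Leg 3: -0.80° → -77.04°, shortest Δλ = -76.24° (west) — does not cross 180°.
Total crossings: 0.

0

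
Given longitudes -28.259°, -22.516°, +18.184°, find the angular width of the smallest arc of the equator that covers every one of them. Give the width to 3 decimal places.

46.443°

Sort the longitudes: -28.259°, -22.516°, +18.184°.
Eastward gaps between consecutive values (wrapping around): 5.743°, 40.700°, 313.557°.
Largest gap = 313.557° ⇒ minimal covering band is its complement: 360° − 313.557° = 46.443°.
Band runs from -28.259° eastward to +18.184°.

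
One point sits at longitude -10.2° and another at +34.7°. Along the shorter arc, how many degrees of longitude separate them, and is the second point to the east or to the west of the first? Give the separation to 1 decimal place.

44.9° east

Raw difference: 34.7 − -10.2 = 44.9°.
Normalise into (−180°, 180°]: 44.9° stays 44.9°.
Positive ⇒ the second point lies to the east; separation 44.9°.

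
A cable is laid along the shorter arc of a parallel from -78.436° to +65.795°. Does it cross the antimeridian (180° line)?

No

Signed shortest Δλ = ((65.795 − -78.436 + 180) mod 360) − 180 = 144.231°.
Going east by 144.231° from -78.436° reaches +65.795° without touching 180°.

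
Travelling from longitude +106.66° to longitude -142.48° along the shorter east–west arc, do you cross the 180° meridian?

Yes

Naïve |-142.48 − 106.66| = 249.14° > 180°, so the shorter arc goes the other way round — across 180°.
Signed shortest Δλ = ((-142.48 − 106.66 + 180) mod 360) − 180 = 110.86°.
Going east by 110.86° from +106.66° passes through 180° before reaching -142.48°.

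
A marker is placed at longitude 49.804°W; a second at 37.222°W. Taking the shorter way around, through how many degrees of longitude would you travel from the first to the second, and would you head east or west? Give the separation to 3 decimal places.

Raw difference: -37.222 − -49.804 = 12.582°.
Normalise into (−180°, 180°]: 12.582° stays 12.582°.
Positive ⇒ the second point lies to the east; separation 12.582°.

12.582° east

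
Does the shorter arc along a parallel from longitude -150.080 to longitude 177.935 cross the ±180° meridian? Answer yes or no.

Yes

Naïve |177.935 − -150.080| = 328.015° > 180°, so the shorter arc goes the other way round — across 180°.
Signed shortest Δλ = ((177.935 − -150.080 + 180) mod 360) − 180 = -31.985°.
Going west by 31.985° from -150.080° passes through 180° before reaching +177.935°.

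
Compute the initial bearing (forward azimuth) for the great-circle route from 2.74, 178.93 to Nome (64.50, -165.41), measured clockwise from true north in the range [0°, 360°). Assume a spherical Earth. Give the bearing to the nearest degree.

Δλ = -165.41 − 178.93 = -344.34°; wrapped into (−180°, 180°]: 15.66°.
θ = atan2( sin Δλ · cos φ₂ , cos φ₁ · sin φ₂ − sin φ₁ · cos φ₂ · cos Δλ )
  = atan2(0.11621, 0.88174) = 7.508° → normalised to [0°, 360°): 7.508°.

8°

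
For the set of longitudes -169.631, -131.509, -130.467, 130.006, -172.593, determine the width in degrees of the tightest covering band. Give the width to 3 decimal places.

99.527°

Sort the longitudes: -172.593°, -169.631°, -131.509°, -130.467°, +130.006°.
Eastward gaps between consecutive values (wrapping around): 2.962°, 38.122°, 1.042°, 260.473°, 57.401°.
Largest gap = 260.473° ⇒ minimal covering band is its complement: 360° − 260.473° = 99.527°.
Band runs from +130.006° eastward to -130.467°, crossing the antimeridian.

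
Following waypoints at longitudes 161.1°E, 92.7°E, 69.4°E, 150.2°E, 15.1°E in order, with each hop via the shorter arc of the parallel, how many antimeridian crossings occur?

Leg 1: +161.1° → +92.7°, shortest Δλ = -68.4° (west) — does not cross 180°.
Leg 2: +92.7° → +69.4°, shortest Δλ = -23.3° (west) — does not cross 180°.
Leg 3: +69.4° → +150.2°, shortest Δλ = 80.8° (east) — does not cross 180°.
Leg 4: +150.2° → +15.1°, shortest Δλ = -135.1° (west) — does not cross 180°.
Total crossings: 0.

0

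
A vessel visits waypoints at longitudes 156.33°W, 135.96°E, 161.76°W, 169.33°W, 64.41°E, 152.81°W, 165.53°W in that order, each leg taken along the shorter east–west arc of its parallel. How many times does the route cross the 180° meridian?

4

Leg 1: -156.33° → +135.96°, shortest Δλ = -67.71° (west) — crosses 180°.
Leg 2: +135.96° → -161.76°, shortest Δλ = 62.28° (east) — crosses 180°.
Leg 3: -161.76° → -169.33°, shortest Δλ = -7.57° (west) — does not cross 180°.
Leg 4: -169.33° → +64.41°, shortest Δλ = -126.26° (west) — crosses 180°.
Leg 5: +64.41° → -152.81°, shortest Δλ = 142.78° (east) — crosses 180°.
Leg 6: -152.81° → -165.53°, shortest Δλ = -12.72° (west) — does not cross 180°.
Total crossings: 4.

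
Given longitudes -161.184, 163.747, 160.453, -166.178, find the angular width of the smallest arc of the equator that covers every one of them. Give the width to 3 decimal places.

38.363°

Sort the longitudes: -166.178°, -161.184°, +160.453°, +163.747°.
Eastward gaps between consecutive values (wrapping around): 4.994°, 321.637°, 3.294°, 30.075°.
Largest gap = 321.637° ⇒ minimal covering band is its complement: 360° − 321.637° = 38.363°.
Band runs from +160.453° eastward to -161.184°, crossing the antimeridian.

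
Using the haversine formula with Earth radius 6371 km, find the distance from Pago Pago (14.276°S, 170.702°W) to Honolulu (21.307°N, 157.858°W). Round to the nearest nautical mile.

Δλ = -157.858 − -170.702 = 12.844°.
Δφ = 21.307 − -14.276 = 35.583°.
a = sin²(Δφ/2) + cos φ₁ · cos φ₂ · sin²(Δλ/2) = 0.104659.
c = 2·atan2(√a, √(1−a)) = 0.65887 rad → d = 6371·c ≈ 4197.68 km ≈ 2266.57 nmi.

2267 nmi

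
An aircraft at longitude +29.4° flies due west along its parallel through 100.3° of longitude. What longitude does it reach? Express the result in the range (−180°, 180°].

-70.9°

Start at +29.4°; shift −100.3° → -70.9°.
-70.9° already lies in (−180°, 180°].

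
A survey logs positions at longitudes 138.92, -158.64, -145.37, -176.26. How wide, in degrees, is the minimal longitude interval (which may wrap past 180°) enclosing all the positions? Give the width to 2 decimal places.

Sort the longitudes: -176.26°, -158.64°, -145.37°, +138.92°.
Eastward gaps between consecutive values (wrapping around): 17.62°, 13.27°, 284.29°, 44.82°.
Largest gap = 284.29° ⇒ minimal covering band is its complement: 360° − 284.29° = 75.71°.
Band runs from +138.92° eastward to -145.37°, crossing the antimeridian.

75.71°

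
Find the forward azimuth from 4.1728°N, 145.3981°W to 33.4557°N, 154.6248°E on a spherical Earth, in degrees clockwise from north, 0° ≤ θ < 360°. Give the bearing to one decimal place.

305.7°

Δλ = 154.6248 − -145.3981 = 300.0229°; wrapped into (−180°, 180°]: -59.9771°.
θ = atan2( sin Δλ · cos φ₂ , cos φ₁ · sin φ₂ − sin φ₁ · cos φ₂ · cos Δλ )
  = atan2(-0.72237, 0.51946) = -54.280° → normalised to [0°, 360°): 305.720°.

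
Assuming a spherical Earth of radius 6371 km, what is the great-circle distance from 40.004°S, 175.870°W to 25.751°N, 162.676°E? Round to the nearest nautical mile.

4126 nmi

Δλ = 162.676 − -175.870 = 338.546°; wrapped into (−180°, 180°]: -21.454°.
Δφ = 25.751 − -40.004 = 65.755°.
a = sin²(Δφ/2) + cos φ₁ · cos φ₂ · sin²(Δλ/2) = 0.318582.
c = 2·atan2(√a, √(1−a)) = 1.19949 rad → d = 6371·c ≈ 7641.94 km ≈ 4126.32 nmi.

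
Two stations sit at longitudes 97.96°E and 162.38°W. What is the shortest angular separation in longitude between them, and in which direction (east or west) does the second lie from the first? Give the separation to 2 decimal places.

Raw difference: -162.38 − 97.96 = -260.34°.
Normalise into (−180°, 180°]: -260.34° + 360° = 99.66°.
Positive ⇒ the second point lies to the east; separation 99.66°.

99.66° east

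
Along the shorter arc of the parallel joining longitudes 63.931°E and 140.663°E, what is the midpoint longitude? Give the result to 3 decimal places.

102.297°E

Signed shortest Δλ from +63.931° to +140.663° is +76.732°.
Midpoint longitude = +63.931° + (+76.732°)/2 = +63.931° + 38.366° = +102.297°.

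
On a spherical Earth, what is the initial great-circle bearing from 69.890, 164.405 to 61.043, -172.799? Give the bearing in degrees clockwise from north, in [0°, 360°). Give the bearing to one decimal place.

Δλ = -172.799 − 164.405 = -337.204°; wrapped into (−180°, 180°]: 22.796°.
θ = atan2( sin Δλ · cos φ₂ , cos φ₁ · sin φ₂ − sin φ₁ · cos φ₂ · cos Δλ )
  = atan2(0.18759, -0.11828) = 122.234° → normalised to [0°, 360°): 122.234°.

122.2°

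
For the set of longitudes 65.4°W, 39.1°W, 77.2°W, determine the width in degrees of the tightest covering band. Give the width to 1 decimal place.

Sort the longitudes: -77.2°, -65.4°, -39.1°.
Eastward gaps between consecutive values (wrapping around): 11.8°, 26.3°, 321.9°.
Largest gap = 321.9° ⇒ minimal covering band is its complement: 360° − 321.9° = 38.1°.
Band runs from -77.2° eastward to -39.1°.

38.1°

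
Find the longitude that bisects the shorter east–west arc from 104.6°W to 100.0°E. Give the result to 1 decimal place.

177.7°E

Signed shortest Δλ from -104.6° to +100.0° is -155.4°.
Midpoint longitude = -104.6° + (-155.4°)/2 = -104.6° − 77.7° = -182.3°.
Normalise into (−180°, 180°]: +177.7°.
(The naïve average (-104.6 + +100.0)/2 = -2.3° is on the wrong side of the globe.)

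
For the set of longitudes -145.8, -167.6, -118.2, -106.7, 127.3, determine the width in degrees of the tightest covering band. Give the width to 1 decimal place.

Sort the longitudes: -167.6°, -145.8°, -118.2°, -106.7°, +127.3°.
Eastward gaps between consecutive values (wrapping around): 21.8°, 27.6°, 11.5°, 234.0°, 65.1°.
Largest gap = 234.0° ⇒ minimal covering band is its complement: 360° − 234.0° = 126.0°.
Band runs from +127.3° eastward to -106.7°, crossing the antimeridian.

126.0°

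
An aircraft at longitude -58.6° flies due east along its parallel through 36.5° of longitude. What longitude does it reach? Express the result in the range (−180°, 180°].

-22.1°

Start at -58.6°; shift +36.5° → -22.1°.
-22.1° already lies in (−180°, 180°].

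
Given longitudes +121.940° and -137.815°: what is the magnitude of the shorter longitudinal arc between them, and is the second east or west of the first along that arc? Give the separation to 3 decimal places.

100.245° east

Raw difference: -137.815 − 121.940 = -259.755°.
Normalise into (−180°, 180°]: -259.755° + 360° = 100.245°.
Positive ⇒ the second point lies to the east; separation 100.245°.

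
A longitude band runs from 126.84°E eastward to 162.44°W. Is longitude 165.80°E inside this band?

Band width going east from +126.84° to -162.44°: ((-162.44 − 126.84) mod 360) = 70.72°.
Offset of +165.80° east of the west edge: ((165.80 − 126.84) mod 360) = 38.96°.
38.96° ≤ 70.72° ⇒ inside.

Yes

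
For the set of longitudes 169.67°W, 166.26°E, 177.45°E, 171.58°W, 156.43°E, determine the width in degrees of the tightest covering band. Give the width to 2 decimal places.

Sort the longitudes: -171.58°, -169.67°, +156.43°, +166.26°, +177.45°.
Eastward gaps between consecutive values (wrapping around): 1.91°, 326.10°, 9.83°, 11.19°, 10.97°.
Largest gap = 326.10° ⇒ minimal covering band is its complement: 360° − 326.10° = 33.90°.
Band runs from +156.43° eastward to -169.67°, crossing the antimeridian.

33.90°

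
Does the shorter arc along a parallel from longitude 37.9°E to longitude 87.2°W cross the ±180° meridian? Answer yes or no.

No

Signed shortest Δλ = ((-87.2 − 37.9 + 180) mod 360) − 180 = -125.1°.
Going west by 125.1° from +37.9° reaches -87.2° without touching 180°.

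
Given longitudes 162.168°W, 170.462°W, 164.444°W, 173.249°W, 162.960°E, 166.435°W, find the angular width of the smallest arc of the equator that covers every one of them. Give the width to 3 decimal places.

Sort the longitudes: -173.249°, -170.462°, -166.435°, -164.444°, -162.168°, +162.960°.
Eastward gaps between consecutive values (wrapping around): 2.787°, 4.027°, 1.991°, 2.276°, 325.128°, 23.791°.
Largest gap = 325.128° ⇒ minimal covering band is its complement: 360° − 325.128° = 34.872°.
Band runs from +162.960° eastward to -162.168°, crossing the antimeridian.

34.872°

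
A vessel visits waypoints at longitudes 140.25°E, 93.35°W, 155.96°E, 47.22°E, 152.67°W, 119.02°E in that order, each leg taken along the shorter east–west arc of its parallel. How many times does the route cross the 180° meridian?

Leg 1: +140.25° → -93.35°, shortest Δλ = 126.4° (east) — crosses 180°.
Leg 2: -93.35° → +155.96°, shortest Δλ = -110.69° (west) — crosses 180°.
Leg 3: +155.96° → +47.22°, shortest Δλ = -108.74° (west) — does not cross 180°.
Leg 4: +47.22° → -152.67°, shortest Δλ = 160.11° (east) — crosses 180°.
Leg 5: -152.67° → +119.02°, shortest Δλ = -88.31° (west) — crosses 180°.
Total crossings: 4.

4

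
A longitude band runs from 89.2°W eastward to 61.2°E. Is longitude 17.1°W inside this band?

Band width going east from -89.2° to +61.2°: ((61.2 − -89.2) mod 360) = 150.4°.
Offset of -17.1° east of the west edge: ((-17.1 − -89.2) mod 360) = 72.1°.
72.1° ≤ 150.4° ⇒ inside.

Yes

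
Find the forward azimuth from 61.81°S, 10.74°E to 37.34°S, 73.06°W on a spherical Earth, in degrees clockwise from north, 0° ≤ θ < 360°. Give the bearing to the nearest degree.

255°

Δλ = -73.06 − 10.74 = -83.80°.
θ = atan2( sin Δλ · cos φ₂ , cos φ₁ · sin φ₂ − sin φ₁ · cos φ₂ · cos Δλ )
  = atan2(-0.79040, -0.21085) = -104.937° → normalised to [0°, 360°): 255.063°.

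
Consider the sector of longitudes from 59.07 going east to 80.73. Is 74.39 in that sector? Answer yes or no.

Band width going east from +59.07° to +80.73°: ((80.73 − 59.07) mod 360) = 21.66°.
Offset of +74.39° east of the west edge: ((74.39 − 59.07) mod 360) = 15.32°.
15.32° ≤ 21.66° ⇒ inside.

Yes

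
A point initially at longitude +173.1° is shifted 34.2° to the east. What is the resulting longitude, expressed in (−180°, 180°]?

Start at +173.1°; shift +34.2° → +207.3°.
+207.3° lies outside (−180°, 180°]; subtract 360° → -152.7°.

-152.7°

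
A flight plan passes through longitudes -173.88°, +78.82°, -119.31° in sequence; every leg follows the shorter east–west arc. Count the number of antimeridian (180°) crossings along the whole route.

2

Leg 1: -173.88° → +78.82°, shortest Δλ = -107.3° (west) — crosses 180°.
Leg 2: +78.82° → -119.31°, shortest Δλ = 161.87° (east) — crosses 180°.
Total crossings: 2.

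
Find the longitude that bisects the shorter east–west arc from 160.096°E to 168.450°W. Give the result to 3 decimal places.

175.823°E

Signed shortest Δλ from +160.096° to -168.450° is +31.454°.
Midpoint longitude = +160.096° + (+31.454°)/2 = +160.096° + 15.727° = +175.823°.
(The naïve average (+160.096 + -168.450)/2 = -4.177° is on the wrong side of the globe.)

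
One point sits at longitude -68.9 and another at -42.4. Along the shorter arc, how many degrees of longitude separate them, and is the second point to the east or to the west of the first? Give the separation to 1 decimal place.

Raw difference: -42.4 − -68.9 = 26.5°.
Normalise into (−180°, 180°]: 26.5° stays 26.5°.
Positive ⇒ the second point lies to the east; separation 26.5°.

26.5° east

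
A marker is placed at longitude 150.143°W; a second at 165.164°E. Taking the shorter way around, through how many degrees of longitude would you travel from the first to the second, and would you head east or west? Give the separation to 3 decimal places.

Raw difference: 165.164 − -150.143 = 315.307°.
Normalise into (−180°, 180°]: 315.307° − 360° = -44.693°.
Negative ⇒ the second point lies to the west; separation 44.693°.

44.693° west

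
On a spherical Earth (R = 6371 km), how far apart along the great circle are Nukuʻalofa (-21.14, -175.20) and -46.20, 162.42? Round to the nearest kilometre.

Δλ = 162.42 − -175.20 = 337.62°; wrapped into (−180°, 180°]: -22.38°.
Δφ = -46.20 − -21.14 = -25.06°.
a = sin²(Δφ/2) + cos φ₁ · cos φ₂ · sin²(Δλ/2) = 0.071380.
c = 2·atan2(√a, √(1−a)) = 0.54091 rad → d = 6371·c ≈ 3446.14 km.

3446 km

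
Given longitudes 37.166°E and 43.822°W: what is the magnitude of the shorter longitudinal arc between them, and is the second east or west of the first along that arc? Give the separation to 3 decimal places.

80.988° west

Raw difference: -43.822 − 37.166 = -80.988°.
Normalise into (−180°, 180°]: -80.988° stays -80.988°.
Negative ⇒ the second point lies to the west; separation 80.988°.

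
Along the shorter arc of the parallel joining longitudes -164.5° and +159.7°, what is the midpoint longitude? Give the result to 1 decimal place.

Signed shortest Δλ from -164.5° to +159.7° is -35.8°.
Midpoint longitude = -164.5° + (-35.8°)/2 = -164.5° − 17.9° = -182.4°.
Normalise into (−180°, 180°]: +177.6°.
(The naïve average (-164.5 + +159.7)/2 = -2.4° is on the wrong side of the globe.)

+177.6°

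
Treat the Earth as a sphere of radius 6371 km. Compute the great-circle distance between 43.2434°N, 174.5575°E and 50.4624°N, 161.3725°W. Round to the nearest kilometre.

1987 km

Δλ = -161.3725 − 174.5575 = -335.9300°; wrapped into (−180°, 180°]: 24.0700°.
Δφ = 50.4624 − 43.2434 = 7.2190°.
a = sin²(Δφ/2) + cos φ₁ · cos φ₂ · sin²(Δλ/2) = 0.024124.
c = 2·atan2(√a, √(1−a)) = 0.31190 rad → d = 6371·c ≈ 1987.13 km.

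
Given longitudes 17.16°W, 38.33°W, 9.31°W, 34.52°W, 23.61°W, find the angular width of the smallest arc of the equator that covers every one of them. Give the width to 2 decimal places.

Sort the longitudes: -38.33°, -34.52°, -23.61°, -17.16°, -9.31°.
Eastward gaps between consecutive values (wrapping around): 3.81°, 10.91°, 6.45°, 7.85°, 330.98°.
Largest gap = 330.98° ⇒ minimal covering band is its complement: 360° − 330.98° = 29.02°.
Band runs from -38.33° eastward to -9.31°.

29.02°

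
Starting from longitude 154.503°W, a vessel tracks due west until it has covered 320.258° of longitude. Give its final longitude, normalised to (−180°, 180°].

114.761°W

Start at -154.503°; shift −320.258° → -474.761°.
-474.761° lies outside (−180°, 180°]; add 360° → -114.761°.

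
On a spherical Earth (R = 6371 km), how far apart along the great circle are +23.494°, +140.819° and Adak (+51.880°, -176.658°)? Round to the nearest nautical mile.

Δλ = -176.658 − 140.819 = -317.477°; wrapped into (−180°, 180°]: 42.523°.
Δφ = 51.880 − 23.494 = 28.386°.
a = sin²(Δφ/2) + cos φ₁ · cos φ₂ · sin²(Δλ/2) = 0.134563.
c = 2·atan2(√a, √(1−a)) = 0.75119 rad → d = 6371·c ≈ 4785.86 km ≈ 2584.16 nmi.

2584 nmi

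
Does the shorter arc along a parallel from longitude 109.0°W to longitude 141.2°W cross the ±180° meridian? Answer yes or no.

Signed shortest Δλ = ((-141.2 − -109.0 + 180) mod 360) − 180 = -32.2°.
Going west by 32.2° from -109.0° reaches -141.2° without touching 180°.

No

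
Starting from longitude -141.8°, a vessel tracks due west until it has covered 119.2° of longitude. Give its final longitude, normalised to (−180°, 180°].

+99.0°

Start at -141.8°; shift −119.2° → -261.0°.
-261.0° lies outside (−180°, 180°]; add 360° → +99.0°.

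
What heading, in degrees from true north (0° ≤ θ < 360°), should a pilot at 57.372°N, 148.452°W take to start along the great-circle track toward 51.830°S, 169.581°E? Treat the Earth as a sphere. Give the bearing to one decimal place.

207.0°

Δλ = 169.581 − -148.452 = 318.033°; wrapped into (−180°, 180°]: -41.967°.
θ = atan2( sin Δλ · cos φ₂ , cos φ₁ · sin φ₂ − sin φ₁ · cos φ₂ · cos Δλ )
  = atan2(-0.41326, -0.81088) = -152.995° → normalised to [0°, 360°): 207.005°.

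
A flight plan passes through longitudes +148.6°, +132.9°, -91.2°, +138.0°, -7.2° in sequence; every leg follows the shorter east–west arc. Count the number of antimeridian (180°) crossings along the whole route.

2

Leg 1: +148.6° → +132.9°, shortest Δλ = -15.7° (west) — does not cross 180°.
Leg 2: +132.9° → -91.2°, shortest Δλ = 135.9° (east) — crosses 180°.
Leg 3: -91.2° → +138.0°, shortest Δλ = -130.8° (west) — crosses 180°.
Leg 4: +138.0° → -7.2°, shortest Δλ = -145.2° (west) — does not cross 180°.
Total crossings: 2.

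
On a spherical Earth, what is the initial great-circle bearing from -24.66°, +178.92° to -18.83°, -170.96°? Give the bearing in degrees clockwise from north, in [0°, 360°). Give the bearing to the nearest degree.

60°

Δλ = -170.96 − 178.92 = -349.88°; wrapped into (−180°, 180°]: 10.12°.
θ = atan2( sin Δλ · cos φ₂ , cos φ₁ · sin φ₂ − sin φ₁ · cos φ₂ · cos Δλ )
  = atan2(0.16631, 0.09543) = 60.151° → normalised to [0°, 360°): 60.151°.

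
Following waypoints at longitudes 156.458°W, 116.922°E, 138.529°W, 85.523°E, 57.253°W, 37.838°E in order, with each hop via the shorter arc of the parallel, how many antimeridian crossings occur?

Leg 1: -156.458° → +116.922°, shortest Δλ = -86.62° (west) — crosses 180°.
Leg 2: +116.922° → -138.529°, shortest Δλ = 104.549° (east) — crosses 180°.
Leg 3: -138.529° → +85.523°, shortest Δλ = -135.948° (west) — crosses 180°.
Leg 4: +85.523° → -57.253°, shortest Δλ = -142.776° (west) — does not cross 180°.
Leg 5: -57.253° → +37.838°, shortest Δλ = 95.091° (east) — does not cross 180°.
Total crossings: 3.

3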